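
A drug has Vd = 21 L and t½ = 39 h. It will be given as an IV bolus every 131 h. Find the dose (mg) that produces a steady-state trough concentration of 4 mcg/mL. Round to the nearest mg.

778 mg

τ/t½ = 131/39 ≈ 3.359, so f = (1/2)^(131/39) ≈ 0.097465.
Cmin,ss = (D/Vd)·f/(1−f), so D = Cmin,ss·Vd·(1−f)/f.
D = 4 × 21 × (1−f)/f ≈ 4 × 21 × 9.26009 ≈ 777.85 mg.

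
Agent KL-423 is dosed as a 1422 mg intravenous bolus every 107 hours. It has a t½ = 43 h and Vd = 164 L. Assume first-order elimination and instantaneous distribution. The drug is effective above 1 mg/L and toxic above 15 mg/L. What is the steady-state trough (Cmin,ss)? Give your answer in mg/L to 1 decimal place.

Over one 107-h interval, 107/43 ≈ 2.4884 half-lives elapse, leaving f ≈ 0.1782 of each dose.
Accumulation ratio R = 1/(1 − f) ≈ 1/0.8218 ≈ 1.2168.
Each bolus raises the concentration by D/Vd = 1422/164 ≈ 8.671 mg/L.
Steady-state peak Cmax,ss = C₀·R ≈ 8.671 × 1.2168 ≈ 10.551 mg/L.
Steady-state trough Cmin,ss = Cmax,ss·f ≈ 10.551 × 0.1782 ≈ 1.880 mg/L.
Trough 1.9 mg/L vs MEC 1 mg/L: adequate.

1.9 mg/L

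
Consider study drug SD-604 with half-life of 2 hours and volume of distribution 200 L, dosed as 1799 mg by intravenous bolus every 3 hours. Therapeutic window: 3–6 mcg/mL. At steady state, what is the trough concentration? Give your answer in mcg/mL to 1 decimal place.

4.9 mcg/mL

k = ln2/t½ = ln2/2 ≈ 0.346574 h⁻¹; fraction remaining f = e^(−kτ) = e^(−0.346574×3) ≈ 0.3536.
Each bolus raises the concentration by D/Vd = 1799/200 ≈ 8.995 mcg/mL.
Steady-state trough Cmin,ss = C₀·f/(1−f) ≈ 8.995 × 0.3536/0.6464 ≈ 4.921 mcg/mL.
Trough 4.9 mcg/mL vs MEC 3 mcg/mL: adequate.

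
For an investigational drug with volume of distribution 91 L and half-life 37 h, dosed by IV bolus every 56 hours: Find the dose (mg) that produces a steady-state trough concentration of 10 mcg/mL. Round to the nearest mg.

τ/t½ = 56/37 ≈ 1.5135, so f = (1/2)^(56/37) ≈ 0.350257.
Cmin,ss = (D/Vd)·f/(1−f), so D = Cmin,ss·Vd·(1−f)/f.
D = 10 × 91 × (1−f)/f ≈ 10 × 91 × 1.85505 ≈ 1688.10 mg.

1688 mg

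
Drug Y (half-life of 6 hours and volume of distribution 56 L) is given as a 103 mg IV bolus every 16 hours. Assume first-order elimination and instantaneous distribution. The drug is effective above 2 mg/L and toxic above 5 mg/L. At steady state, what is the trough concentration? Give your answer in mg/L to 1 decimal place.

0.3 mg/L

τ/t½ = 16/6 ≈ 2.6667, so fraction remaining f = (1/2)^(16/6) ≈ 0.1575.
At steady state, accumulation factor R = 1/(1 − e^(−kτ)) ≈ 1.1869.
Each bolus raises the concentration by D/Vd = 103/56 ≈ 1.839 mg/L.
Steady-state peak Cmax,ss = C₀·R ≈ 1.839 × 1.1869 ≈ 2.183 mg/L.
Steady-state trough Cmin,ss = Cmax,ss·f ≈ 2.183 × 0.1575 ≈ 0.344 mg/L.
Trough 0.3 mg/L vs MEC 2 mg/L: subtherapeutic.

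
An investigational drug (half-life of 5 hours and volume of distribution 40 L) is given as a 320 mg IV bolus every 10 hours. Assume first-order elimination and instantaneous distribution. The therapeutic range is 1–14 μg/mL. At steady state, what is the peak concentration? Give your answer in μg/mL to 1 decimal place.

10.7 μg/mL

The dosing interval is 2 half-lives, so f = 2^(−2) = 0.25.
At steady state, R = 1/(1 − 0.25) = 4/3.
Single-dose peak C₀ = D/Vd = 320/40 = 8 μg/mL.
Steady-state peak Cmax,ss = C₀·R = 8 × 4/3 ≈ 10.667 μg/mL.
Peak 10.7 μg/mL vs MTC 14 μg/mL: below toxic threshold.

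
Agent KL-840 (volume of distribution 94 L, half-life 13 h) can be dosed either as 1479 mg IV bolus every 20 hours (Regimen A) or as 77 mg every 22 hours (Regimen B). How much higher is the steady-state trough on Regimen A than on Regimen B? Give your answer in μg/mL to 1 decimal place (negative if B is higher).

Regimen A: f = (1/2)^(20/13) ≈ 0.3443; Cmin,ss = (1479/94)·f/(1−f) ≈ 8.262 μg/mL.
Regimen B: f = (1/2)^(22/13) ≈ 0.3094; Cmin,ss = (77/94)·f/(1−f) ≈ 0.367 μg/mL.
Difference ≈ 8.262 − 0.367 ≈ 7.895 μg/mL.

7.9 μg/mL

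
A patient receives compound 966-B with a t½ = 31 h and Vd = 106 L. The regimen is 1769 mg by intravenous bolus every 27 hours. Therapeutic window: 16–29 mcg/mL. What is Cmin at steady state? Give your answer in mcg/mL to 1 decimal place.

20.1 mcg/mL

Over one 27-h interval, 27/31 ≈ 0.87097 half-lives elapse, leaving f ≈ 0.5468 of each dose.
Each bolus raises the concentration by D/Vd = 1769/106 ≈ 16.689 mcg/mL.
Steady-state trough Cmin,ss = C₀·f/(1−f) ≈ 16.689 × 0.5468/0.4532 ≈ 20.136 mcg/mL.
Trough 20.1 mcg/mL vs MEC 16 mcg/mL: adequate.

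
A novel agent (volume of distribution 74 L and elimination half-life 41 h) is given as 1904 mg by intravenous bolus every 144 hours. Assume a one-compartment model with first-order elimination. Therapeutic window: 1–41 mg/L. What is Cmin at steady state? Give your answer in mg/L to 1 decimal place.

τ/t½ = 144/41 ≈ 3.5122, so fraction remaining f = (1/2)^(144/41) ≈ 0.0876.
Single-dose peak C₀ = D/Vd = 1904/74 ≈ 25.730 mg/L.
Steady-state trough Cmin,ss = C₀·f/(1−f) ≈ 25.730 × 0.0876/0.9124 ≈ 2.470 mg/L.
Trough 2.5 mg/L vs MEC 1 mg/L: adequate.

2.5 mg/L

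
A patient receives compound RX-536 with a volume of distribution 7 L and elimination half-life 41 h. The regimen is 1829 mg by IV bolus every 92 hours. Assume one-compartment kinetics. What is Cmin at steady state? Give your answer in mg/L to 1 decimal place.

τ/t½ = 92/41 ≈ 2.2439, so fraction remaining f = (1/2)^(92/41) ≈ 0.2111.
Single-dose peak C₀ = D/Vd = 1829/7 ≈ 261.286 mg/L.
Steady-state trough Cmin,ss = C₀·f/(1−f) ≈ 261.286 × 0.2111/0.7889 ≈ 69.917 mg/L.

69.9 mg/L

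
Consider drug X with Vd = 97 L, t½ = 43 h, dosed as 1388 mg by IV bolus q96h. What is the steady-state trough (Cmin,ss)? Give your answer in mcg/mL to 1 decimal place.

3.9 mcg/mL

τ/t½ = 96/43 ≈ 2.2326, so fraction remaining f = (1/2)^(96/43) ≈ 0.2128.
Single-dose peak C₀ = D/Vd = 1388/97 ≈ 14.309 mcg/mL.
Steady-state trough Cmin,ss = C₀·f/(1−f) ≈ 14.309 × 0.2128/0.7872 ≈ 3.868 mcg/mL.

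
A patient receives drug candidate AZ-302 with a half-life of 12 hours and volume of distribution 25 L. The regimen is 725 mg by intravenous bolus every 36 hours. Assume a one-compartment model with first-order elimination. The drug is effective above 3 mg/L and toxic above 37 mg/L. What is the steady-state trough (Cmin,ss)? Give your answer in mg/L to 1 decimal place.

4.1 mg/L

τ = 36 h = 3 half-lives, so f = (1/2)^3 = 0.125.
Accumulation ratio R = 1/(1 − f) = 1/0.875 = 8/7.
Single-dose peak C₀ = D/Vd = 725/25 = 29 mg/L.
Steady-state peak Cmax,ss = C₀·R = 29 × 8/7 ≈ 33.143 mg/L.
Steady-state trough Cmin,ss = Cmax,ss·f ≈ 33.143 × 0.125 ≈ 4.143 mg/L.
Trough 4.1 mg/L vs MEC 3 mg/L: adequate.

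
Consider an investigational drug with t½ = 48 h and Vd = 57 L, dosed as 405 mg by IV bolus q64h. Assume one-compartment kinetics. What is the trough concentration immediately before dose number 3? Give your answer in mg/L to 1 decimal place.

f = (1/2)^(τ/t½) = (1/2)^(64/48) ≈ 0.3969.
C₀ = D/Vd = 405/57 ≈ 7.105 mg/L.
Before the 3rd dose, 2 doses have been given. Superposition: Cmin = C₀·(f + f²).
≈ 7.105 × (0.3969 + 0.1575) ≈ 7.105 × 0.5544 ≈ 3.939 mg/L.

3.9 mg/L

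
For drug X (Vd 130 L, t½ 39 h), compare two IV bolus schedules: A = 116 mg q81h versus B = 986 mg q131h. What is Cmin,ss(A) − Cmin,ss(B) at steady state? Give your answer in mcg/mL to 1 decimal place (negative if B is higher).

Regimen A: f = (1/2)^(81/39) ≈ 0.2370; Cmin,ss = (116/130)·f/(1−f) ≈ 0.277 mcg/mL.
Regimen B: f = (1/2)^(131/39) ≈ 0.0975; Cmin,ss = (986/130)·f/(1−f) ≈ 0.819 mcg/mL.
Difference ≈ 0.277 − 0.819 ≈ -0.542 mcg/mL.

-0.5 mcg/mL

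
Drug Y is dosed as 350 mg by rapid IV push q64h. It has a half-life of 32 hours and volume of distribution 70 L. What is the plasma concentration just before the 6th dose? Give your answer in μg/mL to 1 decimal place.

f = (1/2)^(τ/t½) = (1/2)^(64/32) ≈ 0.2500.
C₀ = D/Vd = 350/70 ≈ 5.000 μg/mL.
Before the 6th dose, 5 doses have been given. Superposition: Cmin = C₀·(f + f² + … + f^5).
≈ 5.000 × (0.2500 + 0.0625 + 0.0156 + 0.0039 + 0.0010) ≈ 5.000 × 0.3330 ≈ 1.665 μg/mL.

1.7 μg/mL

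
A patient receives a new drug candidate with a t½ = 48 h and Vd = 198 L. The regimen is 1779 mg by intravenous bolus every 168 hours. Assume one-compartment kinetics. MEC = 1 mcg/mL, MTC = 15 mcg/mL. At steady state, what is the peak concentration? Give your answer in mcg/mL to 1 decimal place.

9.9 mcg/mL

k = ln2/t½ = ln2/48 ≈ 0.014441 h⁻¹; fraction remaining f = e^(−kτ) = e^(−0.014441×168) ≈ 0.0884.
At steady state, accumulation factor R = 1/(1 − e^(−kτ)) ≈ 1.0970.
Each bolus raises the concentration by D/Vd = 1779/198 ≈ 8.985 mcg/mL.
Cmax,ss = C₀/(1 − f) ≈ 8.985/0.9116 ≈ 9.856 mcg/mL.
Peak 9.9 mcg/mL vs MTC 15 mcg/mL: below toxic threshold.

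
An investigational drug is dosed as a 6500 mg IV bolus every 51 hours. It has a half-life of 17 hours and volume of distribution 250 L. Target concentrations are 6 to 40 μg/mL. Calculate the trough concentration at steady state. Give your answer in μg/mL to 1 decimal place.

The dosing interval is 3 half-lives, so f = 2^(−3) = 0.125.
At steady state, R = 1/(1 − 0.125) = 8/7.
Single-dose peak C₀ = D/Vd = 6500/250 = 26 μg/mL.
Steady-state peak Cmax,ss = C₀·R = 26 × 8/7 ≈ 29.714 μg/mL.
Steady-state trough Cmin,ss = Cmax,ss·f ≈ 29.714 × 0.125 ≈ 3.714 μg/mL.
Trough 3.7 μg/mL vs MEC 6 μg/mL: subtherapeutic.

3.7 μg/mL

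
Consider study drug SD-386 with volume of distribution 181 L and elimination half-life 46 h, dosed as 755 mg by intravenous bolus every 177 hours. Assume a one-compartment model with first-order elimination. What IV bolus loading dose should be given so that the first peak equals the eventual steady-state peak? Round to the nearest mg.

f = (1/2)^(177/46) ≈ 0.069453; accumulation ratio R = 1/(1−f) ≈ 1.07464.
Loading dose to hit Cmax,ss on first dose: D_load = D_maint·R ≈ 755 × 1.07464 ≈ 811.35 mg.

811 mg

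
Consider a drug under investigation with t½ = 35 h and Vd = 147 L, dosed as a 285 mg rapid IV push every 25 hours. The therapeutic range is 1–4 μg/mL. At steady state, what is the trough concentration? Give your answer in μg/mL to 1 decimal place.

k = ln2/t½ = ln2/35 ≈ 0.019804 h⁻¹; fraction remaining f = e^(−kτ) = e^(−0.019804×25) ≈ 0.6095.
Each bolus raises the concentration by D/Vd = 285/147 ≈ 1.939 μg/mL.
Steady-state trough Cmin,ss = C₀·f/(1−f) ≈ 1.939 × 0.6095/0.3905 ≈ 3.026 μg/mL.
Trough 3.0 μg/mL vs MEC 1 μg/mL: adequate.

3.0 μg/mL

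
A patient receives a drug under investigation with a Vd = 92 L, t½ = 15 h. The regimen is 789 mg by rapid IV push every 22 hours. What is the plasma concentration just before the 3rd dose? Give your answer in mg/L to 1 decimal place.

f = (1/2)^(τ/t½) = (1/2)^(22/15) ≈ 0.3618.
C₀ = D/Vd = 789/92 ≈ 8.576 mg/L.
Before the 3rd dose, 2 doses have been given. Superposition: Cmin = C₀·(f + f²).
≈ 8.576 × (0.3618 + 0.1309) ≈ 8.576 × 0.4927 ≈ 4.225 mg/L.

4.2 mg/L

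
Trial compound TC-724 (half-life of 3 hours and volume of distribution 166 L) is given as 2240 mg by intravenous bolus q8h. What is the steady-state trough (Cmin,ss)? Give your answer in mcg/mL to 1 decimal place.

2.5 mcg/mL

Over one 8-h interval, 8/3 ≈ 2.6667 half-lives elapse, leaving f ≈ 0.1575 of each dose.
Accumulation ratio R = 1/(1 − f) ≈ 1/0.8425 ≈ 1.1869.
Single-dose peak C₀ = D/Vd = 2240/166 ≈ 13.494 mcg/mL.
Cmax,ss = C₀/(1 − f) ≈ 13.494/0.8425 ≈ 16.017 mcg/mL.
One interval later, Cmin,ss = Cmax,ss·e^(−kτ) ≈ 16.017 × 0.1575 ≈ 2.523 mcg/mL.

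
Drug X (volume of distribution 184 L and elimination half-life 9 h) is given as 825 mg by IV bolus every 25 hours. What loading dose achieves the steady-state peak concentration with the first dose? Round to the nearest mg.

f = (1/2)^(25/9) ≈ 0.145816; accumulation ratio R = 1/(1−f) ≈ 1.17071.
Loading dose to hit Cmax,ss on first dose: D_load = D_maint·R ≈ 825 × 1.17071 ≈ 965.84 mg.

966 mg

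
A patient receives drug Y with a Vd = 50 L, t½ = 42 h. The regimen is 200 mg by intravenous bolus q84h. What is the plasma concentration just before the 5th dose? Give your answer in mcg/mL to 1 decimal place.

1.3 mcg/mL

f = (1/2)^(τ/t½) = (1/2)^(84/42) ≈ 0.2500.
C₀ = D/Vd = 200/50 ≈ 4.000 mcg/mL.
Before the 5th dose, 4 doses have been given. Superposition: Cmin = C₀·(f + f² + … + f^4).
≈ 4.000 × (0.2500 + 0.0625 + 0.0156 + 0.0039) ≈ 4.000 × 0.3320 ≈ 1.328 mcg/mL.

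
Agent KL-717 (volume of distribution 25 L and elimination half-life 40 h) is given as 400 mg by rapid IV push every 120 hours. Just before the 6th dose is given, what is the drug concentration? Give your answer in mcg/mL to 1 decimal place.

2.3 mcg/mL

f = (1/2)^(τ/t½) = (1/2)^(120/40) ≈ 0.1250.
C₀ = D/Vd = 400/25 ≈ 16.000 mcg/mL.
Before the 6th dose, 5 doses have been given. Superposition: Cmin = C₀·(f + f² + … + f^5).
≈ 16.000 × (0.1250 + 0.0156 + 0.0020 + 0.0002 + 0.0000) ≈ 16.000 × 0.1428 ≈ 2.285 mcg/mL.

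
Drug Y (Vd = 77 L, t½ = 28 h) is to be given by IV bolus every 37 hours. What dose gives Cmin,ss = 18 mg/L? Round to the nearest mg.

2078 mg

τ/t½ = 37/28 ≈ 1.3214, so f = (1/2)^(37/28) ≈ 0.400139.
Cmin,ss = (D/Vd)·f/(1−f), so D = Cmin,ss·Vd·(1−f)/f.
D = 18 × 77 × (1−f)/f ≈ 18 × 77 × 1.49913 ≈ 2077.79 mg.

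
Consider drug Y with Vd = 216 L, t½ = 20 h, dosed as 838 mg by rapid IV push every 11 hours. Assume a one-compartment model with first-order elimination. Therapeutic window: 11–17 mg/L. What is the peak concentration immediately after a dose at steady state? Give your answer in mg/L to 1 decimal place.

Over one 11-h interval, 11/20 ≈ 0.55 half-lives elapse, leaving f ≈ 0.6830 of each dose.
Accumulation ratio R = 1/(1 − f) ≈ 1/0.3170 ≈ 3.1546.
Single-dose peak C₀ = D/Vd = 838/216 ≈ 3.880 mg/L.
Steady-state peak Cmax,ss = C₀·R ≈ 3.880 × 3.1546 ≈ 12.240 mg/L.
Peak 12.2 mg/L vs MTC 17 mg/L: below toxic threshold.

12.2 mg/L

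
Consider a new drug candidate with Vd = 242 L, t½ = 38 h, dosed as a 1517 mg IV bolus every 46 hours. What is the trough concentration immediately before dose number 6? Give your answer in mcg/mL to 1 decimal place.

f = (1/2)^(τ/t½) = (1/2)^(46/38) ≈ 0.4321.
C₀ = D/Vd = 1517/242 ≈ 6.269 mcg/mL.
Before the 6th dose, 5 doses have been given. Superposition: Cmin = C₀·(f + f² + … + f^5).
≈ 6.269 × (0.4321 + 0.1867 + 0.0807 + 0.0349 + 0.0151) ≈ 6.269 × 0.7495 ≈ 4.699 mcg/mL.

4.7 mcg/mL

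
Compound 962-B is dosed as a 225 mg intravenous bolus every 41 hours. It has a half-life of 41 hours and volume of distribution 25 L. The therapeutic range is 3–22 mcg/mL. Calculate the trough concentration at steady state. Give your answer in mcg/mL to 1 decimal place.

9.0 mcg/mL

τ = 41 h = 1 half-life, so f = (1/2)^1 = 0.5.
At steady state, R = 1/(1 − 0.5) = 2/1.
Single-dose peak C₀ = D/Vd = 225/25 = 9 mcg/mL.
Steady-state peak Cmax,ss = C₀·R = 9 × 2/1 ≈ 18.000 mcg/mL.
Steady-state trough Cmin,ss = Cmax,ss·f ≈ 18.000 × 0.5 ≈ 9.000 mcg/mL.
Trough 9.0 mcg/mL vs MEC 3 mcg/mL: adequate.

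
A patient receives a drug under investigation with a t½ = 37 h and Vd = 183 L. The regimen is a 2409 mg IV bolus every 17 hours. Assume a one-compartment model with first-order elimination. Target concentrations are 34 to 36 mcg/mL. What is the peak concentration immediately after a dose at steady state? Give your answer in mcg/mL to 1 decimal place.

48.3 mcg/mL

k = ln2/t½ = ln2/37 ≈ 0.018734 h⁻¹; fraction remaining f = e^(−kτ) = e^(−0.018734×17) ≈ 0.7273.
Accumulation ratio R = 1/(1 − f) ≈ 1/0.2727 ≈ 3.6670.
Single-dose peak C₀ = D/Vd = 2409/183 ≈ 13.164 mcg/mL.
Steady-state peak Cmax,ss = C₀·R ≈ 13.164 × 3.6670 ≈ 48.272 mcg/mL.
Peak 48.3 mcg/mL vs MTC 36 mcg/mL: exceeds toxic threshold.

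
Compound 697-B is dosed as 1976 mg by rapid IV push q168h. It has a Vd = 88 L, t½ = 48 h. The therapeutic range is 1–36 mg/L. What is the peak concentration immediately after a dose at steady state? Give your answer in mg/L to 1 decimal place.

24.6 mg/L

k = ln2/t½ = ln2/48 ≈ 0.014441 h⁻¹; fraction remaining f = e^(−kτ) = e^(−0.014441×168) ≈ 0.0884.
At steady state, accumulation factor R = 1/(1 − e^(−kτ)) ≈ 1.0970.
Single-dose peak C₀ = D/Vd = 1976/88 ≈ 22.455 mg/L.
Steady-state peak Cmax,ss = C₀·R ≈ 22.455 × 1.0970 ≈ 24.633 mg/L.
Peak 24.6 mg/L vs MTC 36 mg/L: below toxic threshold.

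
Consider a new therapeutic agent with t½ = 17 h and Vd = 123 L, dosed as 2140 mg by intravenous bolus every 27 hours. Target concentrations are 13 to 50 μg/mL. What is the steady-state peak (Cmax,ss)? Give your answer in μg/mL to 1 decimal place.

Over one 27-h interval, 27/17 ≈ 1.5882 half-lives elapse, leaving f ≈ 0.3326 of each dose.
At steady state, accumulation factor R = 1/(1 − e^(−kτ)) ≈ 1.4984.
Single-dose peak C₀ = D/Vd = 2140/123 ≈ 17.398 μg/mL.
Cmax,ss = C₀/(1 − f) ≈ 17.398/0.6674 ≈ 26.068 μg/mL.
Peak 26.1 μg/mL vs MTC 50 μg/mL: below toxic threshold.

26.1 μg/mL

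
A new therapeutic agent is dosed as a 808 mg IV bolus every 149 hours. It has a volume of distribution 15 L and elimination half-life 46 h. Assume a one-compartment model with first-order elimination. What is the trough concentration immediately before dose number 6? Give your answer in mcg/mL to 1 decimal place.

6.4 mcg/mL

f = (1/2)^(τ/t½) = (1/2)^(149/46) ≈ 0.1059.
C₀ = D/Vd = 808/15 ≈ 53.867 mcg/mL.
Before the 6th dose, 5 doses have been given. Superposition: Cmin = C₀·(f + f² + … + f^5).
≈ 53.867 × (0.1059 + 0.0112 + 0.0012 + 0.0001 + 0.0000) ≈ 53.867 × 0.1184 ≈ 6.378 mcg/mL.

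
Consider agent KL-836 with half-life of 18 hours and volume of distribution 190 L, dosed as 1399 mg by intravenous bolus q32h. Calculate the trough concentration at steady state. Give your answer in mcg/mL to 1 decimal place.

3.0 mcg/mL

k = ln2/t½ = ln2/18 ≈ 0.038508 h⁻¹; fraction remaining f = e^(−kτ) = e^(−0.038508×32) ≈ 0.2916.
Each bolus raises the concentration by D/Vd = 1399/190 ≈ 7.363 mcg/mL.
Steady-state trough Cmin,ss = C₀·f/(1−f) ≈ 7.363 × 0.2916/0.7084 ≈ 3.031 mcg/mL.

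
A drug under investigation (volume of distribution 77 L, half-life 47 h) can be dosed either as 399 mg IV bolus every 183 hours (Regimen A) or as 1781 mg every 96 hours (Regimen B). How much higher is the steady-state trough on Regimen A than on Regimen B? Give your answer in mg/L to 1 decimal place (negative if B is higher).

-7.0 mg/L

Regimen A: f = (1/2)^(183/47) ≈ 0.0673; Cmin,ss = (399/77)·f/(1−f) ≈ 0.374 mg/L.
Regimen B: f = (1/2)^(96/47) ≈ 0.2427; Cmin,ss = (1781/77)·f/(1−f) ≈ 7.413 mg/L.
Difference ≈ 0.374 − 7.413 ≈ -7.039 mg/L.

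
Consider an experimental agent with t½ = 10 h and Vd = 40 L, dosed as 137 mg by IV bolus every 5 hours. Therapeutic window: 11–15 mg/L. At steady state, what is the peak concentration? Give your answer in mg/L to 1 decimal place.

Over one 5-h interval, 5/10 ≈ 0.5 half-lives elapse, leaving f ≈ 0.7071 of each dose.
Accumulation ratio R = 1/(1 − f) ≈ 1/0.2929 ≈ 3.4141.
Single-dose peak C₀ = D/Vd = 137/40 ≈ 3.425 mg/L.
Steady-state peak Cmax,ss = C₀·R ≈ 3.425 × 3.4141 ≈ 11.693 mg/L.
Peak 11.7 mg/L vs MTC 15 mg/L: below toxic threshold.

11.7 mg/L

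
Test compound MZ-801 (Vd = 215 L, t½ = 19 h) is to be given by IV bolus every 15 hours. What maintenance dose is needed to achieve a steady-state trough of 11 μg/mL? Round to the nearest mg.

1723 mg

τ/t½ = 15/19 ≈ 0.78947, so f = (1/2)^(15/19) ≈ 0.578555.
Cmin,ss = (D/Vd)·f/(1−f), so D = Cmin,ss·Vd·(1−f)/f.
D = 11 × 215 × (1−f)/f ≈ 11 × 215 × 0.72844 ≈ 1722.76 mg.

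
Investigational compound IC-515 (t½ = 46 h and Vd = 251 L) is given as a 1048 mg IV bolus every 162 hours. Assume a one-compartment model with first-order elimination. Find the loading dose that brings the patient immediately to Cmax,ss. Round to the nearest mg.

f = (1/2)^(162/46) ≈ 0.087066; accumulation ratio R = 1/(1−f) ≈ 1.09537.
Loading dose to hit Cmax,ss on first dose: D_load = D_maint·R ≈ 1048 × 1.09537 ≈ 1147.95 mg.

1148 mg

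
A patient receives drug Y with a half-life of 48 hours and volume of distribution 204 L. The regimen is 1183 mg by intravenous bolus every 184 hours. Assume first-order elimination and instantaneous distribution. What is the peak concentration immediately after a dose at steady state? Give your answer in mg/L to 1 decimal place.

6.2 mg/L

Over one 184-h interval, 184/48 ≈ 3.8333 half-lives elapse, leaving f ≈ 0.0702 of each dose.
At steady state, accumulation factor R = 1/(1 − e^(−kτ)) ≈ 1.0755.
Each bolus raises the concentration by D/Vd = 1183/204 ≈ 5.799 mg/L.
Steady-state peak Cmax,ss = C₀·R ≈ 5.799 × 1.0755 ≈ 6.237 mg/L.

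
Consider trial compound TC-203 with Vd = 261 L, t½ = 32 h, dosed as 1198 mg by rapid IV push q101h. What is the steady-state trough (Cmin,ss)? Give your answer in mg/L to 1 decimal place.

0.6 mg/L

k = ln2/t½ = ln2/32 ≈ 0.021661 h⁻¹; fraction remaining f = e^(−kτ) = e^(−0.021661×101) ≈ 0.1122.
Accumulation ratio R = 1/(1 − f) ≈ 1/0.8878 ≈ 1.1264.
Single-dose peak C₀ = D/Vd = 1198/261 ≈ 4.590 mg/L.
Steady-state peak Cmax,ss = C₀·R ≈ 4.590 × 1.1264 ≈ 5.170 mg/L.
One interval later, Cmin,ss = Cmax,ss·e^(−kτ) ≈ 5.170 × 0.1122 ≈ 0.580 mg/L.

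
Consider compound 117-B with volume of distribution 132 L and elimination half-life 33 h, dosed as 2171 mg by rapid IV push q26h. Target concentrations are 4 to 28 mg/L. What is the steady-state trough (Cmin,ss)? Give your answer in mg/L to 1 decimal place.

k = ln2/t½ = ln2/33 ≈ 0.021004 h⁻¹; fraction remaining f = e^(−kτ) = e^(−0.021004×26) ≈ 0.5792.
Each bolus raises the concentration by D/Vd = 2171/132 ≈ 16.447 mg/L.
Steady-state trough Cmin,ss = C₀·f/(1−f) ≈ 16.447 × 0.5792/0.4208 ≈ 22.638 mg/L.
Trough 22.6 mg/L vs MEC 4 mg/L: adequate.

22.6 mg/L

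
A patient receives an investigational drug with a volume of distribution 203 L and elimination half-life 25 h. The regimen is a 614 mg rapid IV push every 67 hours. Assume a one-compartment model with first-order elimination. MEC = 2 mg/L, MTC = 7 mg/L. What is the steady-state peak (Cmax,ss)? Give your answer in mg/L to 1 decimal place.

3.6 mg/L

τ/t½ = 67/25 ≈ 2.68, so fraction remaining f = (1/2)^(67/25) ≈ 0.1560.
At steady state, accumulation factor R = 1/(1 − e^(−kτ)) ≈ 1.1848.
Each bolus raises the concentration by D/Vd = 614/203 ≈ 3.025 mg/L.
Steady-state peak Cmax,ss = C₀·R ≈ 3.025 × 1.1848 ≈ 3.584 mg/L.
Peak 3.6 mg/L vs MTC 7 mg/L: below toxic threshold.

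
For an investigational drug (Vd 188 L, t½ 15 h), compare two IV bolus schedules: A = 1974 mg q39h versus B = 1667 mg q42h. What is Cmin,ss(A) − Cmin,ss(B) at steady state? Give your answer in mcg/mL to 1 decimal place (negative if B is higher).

0.6 mcg/mL

Regimen A: f = (1/2)^(39/15) ≈ 0.1649; Cmin,ss = (1974/188)·f/(1−f) ≈ 2.073 mcg/mL.
Regimen B: f = (1/2)^(42/15) ≈ 0.1436; Cmin,ss = (1667/188)·f/(1−f) ≈ 1.487 mcg/mL.
Difference ≈ 2.073 − 1.487 ≈ 0.586 mcg/mL.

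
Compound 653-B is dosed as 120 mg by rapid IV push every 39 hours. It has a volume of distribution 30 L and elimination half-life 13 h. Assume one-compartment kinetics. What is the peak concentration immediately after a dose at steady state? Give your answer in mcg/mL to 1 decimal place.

τ = 39 h = 3 half-lives, so f = (1/2)^3 = 0.125.
At steady state, R = 1/(1 − 0.125) = 8/7.
Single-dose peak C₀ = D/Vd = 120/30 = 4 mcg/mL.
Steady-state peak Cmax,ss = C₀·R = 4 × 8/7 ≈ 4.571 mcg/mL.

4.6 mcg/mL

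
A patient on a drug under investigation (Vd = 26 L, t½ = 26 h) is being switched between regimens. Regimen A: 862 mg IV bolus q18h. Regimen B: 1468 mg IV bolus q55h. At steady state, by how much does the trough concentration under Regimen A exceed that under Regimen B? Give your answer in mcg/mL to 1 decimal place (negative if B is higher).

36.9 mcg/mL

Regimen A: f = (1/2)^(18/26) ≈ 0.6189; Cmin,ss = (862/26)·f/(1−f) ≈ 53.841 mcg/mL.
Regimen B: f = (1/2)^(55/26) ≈ 0.2308; Cmin,ss = (1468/26)·f/(1−f) ≈ 16.941 mcg/mL.
Difference ≈ 53.841 − 16.941 ≈ 36.900 mcg/mL.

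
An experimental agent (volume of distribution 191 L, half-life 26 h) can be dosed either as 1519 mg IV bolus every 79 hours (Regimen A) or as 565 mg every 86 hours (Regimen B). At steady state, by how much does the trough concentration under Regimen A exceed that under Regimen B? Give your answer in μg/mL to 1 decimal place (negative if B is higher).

Regimen A: f = (1/2)^(79/26) ≈ 0.1217; Cmin,ss = (1519/191)·f/(1−f) ≈ 1.102 μg/mL.
Regimen B: f = (1/2)^(86/26) ≈ 0.1010; Cmin,ss = (565/191)·f/(1−f) ≈ 0.332 μg/mL.
Difference ≈ 1.102 − 0.332 ≈ 0.770 μg/mL.

0.8 μg/mL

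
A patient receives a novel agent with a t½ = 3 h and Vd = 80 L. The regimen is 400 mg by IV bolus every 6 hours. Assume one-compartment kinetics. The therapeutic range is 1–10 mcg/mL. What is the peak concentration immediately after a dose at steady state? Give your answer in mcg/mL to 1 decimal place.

The dosing interval is 2 half-lives, so f = 2^(−2) = 0.25.
Accumulation ratio R = 1/(1 − f) = 1/0.75 = 4/3.
Single-dose peak C₀ = D/Vd = 400/80 = 5 mcg/mL.
Steady-state peak Cmax,ss = C₀·R = 5 × 4/3 ≈ 6.667 mcg/mL.
Peak 6.7 mcg/mL vs MTC 10 mcg/mL: below toxic threshold.

6.7 mcg/mL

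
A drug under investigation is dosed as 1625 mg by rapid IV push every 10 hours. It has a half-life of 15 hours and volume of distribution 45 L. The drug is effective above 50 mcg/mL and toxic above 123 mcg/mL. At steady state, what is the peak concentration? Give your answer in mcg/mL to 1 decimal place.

97.6 mcg/mL

k = ln2/t½ = ln2/15 ≈ 0.046210 h⁻¹; fraction remaining f = e^(−kτ) = e^(−0.046210×10) ≈ 0.6300.
At steady state, accumulation factor R = 1/(1 − e^(−kτ)) ≈ 2.7027.
Single-dose peak C₀ = D/Vd = 1625/45 ≈ 36.111 mcg/mL.
Cmax,ss = C₀/(1 − f) ≈ 36.111/0.3700 ≈ 97.597 mcg/mL.
Peak 97.6 mcg/mL vs MTC 123 mcg/mL: below toxic threshold.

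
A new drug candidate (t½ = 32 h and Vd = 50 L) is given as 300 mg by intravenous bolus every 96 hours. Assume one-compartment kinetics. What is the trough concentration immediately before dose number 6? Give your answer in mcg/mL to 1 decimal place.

0.9 mcg/mL

f = (1/2)^(τ/t½) = (1/2)^(96/32) ≈ 0.1250.
C₀ = D/Vd = 300/50 ≈ 6.000 mcg/mL.
Before the 6th dose, 5 doses have been given. Superposition: Cmin = C₀·(f + f² + … + f^5).
≈ 6.000 × (0.1250 + 0.0156 + 0.0020 + 0.0002 + 0.0000) ≈ 6.000 × 0.1428 ≈ 0.857 mcg/mL.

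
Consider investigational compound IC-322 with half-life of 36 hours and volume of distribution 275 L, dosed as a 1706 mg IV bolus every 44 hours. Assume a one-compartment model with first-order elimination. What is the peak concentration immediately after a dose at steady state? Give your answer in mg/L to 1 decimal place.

k = ln2/t½ = ln2/36 ≈ 0.019254 h⁻¹; fraction remaining f = e^(−kτ) = e^(−0.019254×44) ≈ 0.4286.
At steady state, accumulation factor R = 1/(1 − e^(−kτ)) ≈ 1.7501.
Single-dose peak C₀ = D/Vd = 1706/275 ≈ 6.204 mg/L.
Steady-state peak Cmax,ss = C₀·R ≈ 6.204 × 1.7501 ≈ 10.858 mg/L.

10.9 mg/L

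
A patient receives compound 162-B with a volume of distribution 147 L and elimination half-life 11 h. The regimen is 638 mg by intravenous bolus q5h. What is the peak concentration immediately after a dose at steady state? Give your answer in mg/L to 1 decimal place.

k = ln2/t½ = ln2/11 ≈ 0.063013 h⁻¹; fraction remaining f = e^(−kτ) = e^(−0.063013×5) ≈ 0.7297.
At steady state, accumulation factor R = 1/(1 − e^(−kτ)) ≈ 3.6996.
Each bolus raises the concentration by D/Vd = 638/147 ≈ 4.340 mg/L.
Steady-state peak Cmax,ss = C₀·R ≈ 4.340 × 3.6996 ≈ 16.056 mg/L.

16.1 mg/L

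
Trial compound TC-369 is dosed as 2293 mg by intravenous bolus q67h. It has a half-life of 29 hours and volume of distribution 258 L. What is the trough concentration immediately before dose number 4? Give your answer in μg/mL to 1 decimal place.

2.2 μg/mL

f = (1/2)^(τ/t½) = (1/2)^(67/29) ≈ 0.2016.
C₀ = D/Vd = 2293/258 ≈ 8.888 μg/mL.
Before the 4th dose, 3 doses have been given. Superposition: Cmin = C₀·(f + f² + … + f^3).
≈ 8.888 × (0.2016 + 0.0406 + 0.0082) ≈ 8.888 × 0.2504 ≈ 2.226 μg/mL.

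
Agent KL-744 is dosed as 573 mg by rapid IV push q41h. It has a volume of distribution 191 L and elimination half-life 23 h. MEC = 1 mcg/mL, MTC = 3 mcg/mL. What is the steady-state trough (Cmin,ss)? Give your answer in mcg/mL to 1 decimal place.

1.2 mcg/mL

Over one 41-h interval, 41/23 ≈ 1.7826 half-lives elapse, leaving f ≈ 0.2907 of each dose.
Accumulation ratio R = 1/(1 − f) ≈ 1/0.7093 ≈ 1.4098.
Single-dose peak C₀ = D/Vd = 573/191 ≈ 3.000 mcg/mL.
Cmax,ss = C₀/(1 − f) ≈ 3.000/0.7093 ≈ 4.230 mcg/mL.
One interval later, Cmin,ss = Cmax,ss·e^(−kτ) ≈ 4.230 × 0.2907 ≈ 1.230 mcg/mL.
Trough 1.2 mcg/mL vs MEC 1 mcg/mL: adequate.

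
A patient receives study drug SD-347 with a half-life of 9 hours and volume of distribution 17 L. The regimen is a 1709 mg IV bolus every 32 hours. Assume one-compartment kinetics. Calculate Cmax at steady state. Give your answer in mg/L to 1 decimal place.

τ/t½ = 32/9 ≈ 3.5556, so fraction remaining f = (1/2)^(32/9) ≈ 0.0850.
At steady state, accumulation factor R = 1/(1 − e^(−kτ)) ≈ 1.0929.
Each bolus raises the concentration by D/Vd = 1709/17 ≈ 100.529 mg/L.
Steady-state peak Cmax,ss = C₀·R ≈ 100.529 × 1.0929 ≈ 109.868 mg/L.

109.9 mg/L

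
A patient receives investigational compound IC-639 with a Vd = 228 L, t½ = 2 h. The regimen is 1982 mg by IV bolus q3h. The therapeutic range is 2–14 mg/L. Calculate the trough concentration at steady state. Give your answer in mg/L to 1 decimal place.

4.8 mg/L

τ/t½ = 3/2 ≈ 1.5, so fraction remaining f = (1/2)^(3/2) ≈ 0.3536.
At steady state, accumulation factor R = 1/(1 − e^(−kτ)) ≈ 1.5470.
Single-dose peak C₀ = D/Vd = 1982/228 ≈ 8.693 mg/L.
Cmax,ss = C₀/(1 − f) ≈ 8.693/0.6464 ≈ 13.448 mg/L.
Steady-state trough Cmin,ss = Cmax,ss·f ≈ 13.448 × 0.3536 ≈ 4.755 mg/L.
Trough 4.8 mg/L vs MEC 2 mg/L: adequate.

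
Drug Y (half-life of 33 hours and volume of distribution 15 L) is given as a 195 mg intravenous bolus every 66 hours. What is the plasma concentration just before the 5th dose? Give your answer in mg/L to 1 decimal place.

f = (1/2)^(τ/t½) = (1/2)^(66/33) ≈ 0.2500.
C₀ = D/Vd = 195/15 ≈ 13.000 mg/L.
Before the 5th dose, 4 doses have been given. Superposition: Cmin = C₀·(f + f² + … + f^4).
≈ 13.000 × (0.2500 + 0.0625 + 0.0156 + 0.0039) ≈ 13.000 × 0.3320 ≈ 4.316 mg/L.

4.3 mg/L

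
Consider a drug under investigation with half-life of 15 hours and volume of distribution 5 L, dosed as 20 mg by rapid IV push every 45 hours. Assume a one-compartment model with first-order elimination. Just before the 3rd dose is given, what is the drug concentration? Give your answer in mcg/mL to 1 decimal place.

0.6 mcg/mL

f = (1/2)^(τ/t½) = (1/2)^(45/15) ≈ 0.1250.
C₀ = D/Vd = 20/5 ≈ 4.000 mcg/mL.
Before the 3rd dose, 2 doses have been given. Superposition: Cmin = C₀·(f + f²).
≈ 4.000 × (0.1250 + 0.0156) ≈ 4.000 × 0.1406 ≈ 0.562 mcg/mL.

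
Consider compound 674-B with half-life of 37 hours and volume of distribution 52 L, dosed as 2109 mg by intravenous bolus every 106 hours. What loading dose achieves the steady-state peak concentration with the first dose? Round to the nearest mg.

2445 mg

f = (1/2)^(106/37) ≈ 0.137274; accumulation ratio R = 1/(1−f) ≈ 1.15912.
Loading dose to hit Cmax,ss on first dose: D_load = D_maint·R ≈ 2109 × 1.15912 ≈ 2444.58 mg.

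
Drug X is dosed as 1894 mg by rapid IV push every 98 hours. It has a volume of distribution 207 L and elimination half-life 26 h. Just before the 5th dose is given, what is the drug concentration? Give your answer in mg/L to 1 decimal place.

0.7 mg/L

f = (1/2)^(τ/t½) = (1/2)^(98/26) ≈ 0.0733.
C₀ = D/Vd = 1894/207 ≈ 9.150 mg/L.
Before the 5th dose, 4 doses have been given. Superposition: Cmin = C₀·(f + f² + … + f^4).
≈ 9.150 × (0.0733 + 0.0054 + 0.0004 + 0.0000) ≈ 9.150 × 0.0791 ≈ 0.724 mg/L.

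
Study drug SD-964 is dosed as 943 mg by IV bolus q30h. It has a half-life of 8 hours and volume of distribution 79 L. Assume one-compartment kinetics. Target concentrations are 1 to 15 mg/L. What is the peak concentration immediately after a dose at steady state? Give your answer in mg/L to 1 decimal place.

12.9 mg/L

Over one 30-h interval, 30/8 ≈ 3.75 half-lives elapse, leaving f ≈ 0.0743 of each dose.
At steady state, accumulation factor R = 1/(1 − e^(−kτ)) ≈ 1.0803.
Each bolus raises the concentration by D/Vd = 943/79 ≈ 11.937 mg/L.
Cmax,ss = C₀/(1 − f) ≈ 11.937/0.9257 ≈ 12.895 mg/L.
Peak 12.9 mg/L vs MTC 15 mg/L: below toxic threshold.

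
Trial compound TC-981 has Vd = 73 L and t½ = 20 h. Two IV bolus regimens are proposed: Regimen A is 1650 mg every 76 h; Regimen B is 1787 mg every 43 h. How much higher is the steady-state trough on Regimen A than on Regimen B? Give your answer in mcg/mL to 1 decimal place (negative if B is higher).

Regimen A: f = (1/2)^(76/20) ≈ 0.0718; Cmin,ss = (1650/73)·f/(1−f) ≈ 1.748 mcg/mL.
Regimen B: f = (1/2)^(43/20) ≈ 0.2253; Cmin,ss = (1787/73)·f/(1−f) ≈ 7.119 mcg/mL.
Difference ≈ 1.748 − 7.119 ≈ -5.371 mcg/mL.

-5.4 mcg/mL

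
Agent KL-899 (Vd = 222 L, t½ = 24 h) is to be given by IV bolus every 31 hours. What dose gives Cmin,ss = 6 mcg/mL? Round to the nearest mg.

τ/t½ = 31/24 ≈ 1.2917, so f = (1/2)^(31/24) ≈ 0.408479.
Cmin,ss = (D/Vd)·f/(1−f), so D = Cmin,ss·Vd·(1−f)/f.
D = 6 × 222 × (1−f)/f ≈ 6 × 222 × 1.44811 ≈ 1928.88 mg.

1929 mg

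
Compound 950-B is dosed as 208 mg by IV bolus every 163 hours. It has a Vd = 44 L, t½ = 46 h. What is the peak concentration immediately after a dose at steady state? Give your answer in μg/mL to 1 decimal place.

τ/t½ = 163/46 ≈ 3.5435, so fraction remaining f = (1/2)^(163/46) ≈ 0.0858.
At steady state, accumulation factor R = 1/(1 − e^(−kτ)) ≈ 1.0939.
Each bolus raises the concentration by D/Vd = 208/44 ≈ 4.727 μg/mL.
Steady-state peak Cmax,ss = C₀·R ≈ 4.727 × 1.0939 ≈ 5.171 μg/mL.

5.2 μg/mL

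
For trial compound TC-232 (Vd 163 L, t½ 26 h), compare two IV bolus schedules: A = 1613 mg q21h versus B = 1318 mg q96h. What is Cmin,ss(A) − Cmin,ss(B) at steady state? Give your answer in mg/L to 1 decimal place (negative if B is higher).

12.5 mg/L

Regimen A: f = (1/2)^(21/26) ≈ 0.5713; Cmin,ss = (1613/163)·f/(1−f) ≈ 13.187 mg/L.
Regimen B: f = (1/2)^(96/26) ≈ 0.0774; Cmin,ss = (1318/163)·f/(1−f) ≈ 0.678 mg/L.
Difference ≈ 13.187 − 0.678 ≈ 12.509 mg/L.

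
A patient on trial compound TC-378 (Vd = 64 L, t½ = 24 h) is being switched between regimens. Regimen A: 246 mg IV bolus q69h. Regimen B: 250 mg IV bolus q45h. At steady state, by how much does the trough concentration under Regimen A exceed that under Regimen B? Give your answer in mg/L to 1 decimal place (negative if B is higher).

Regimen A: f = (1/2)^(69/24) ≈ 0.1363; Cmin,ss = (246/64)·f/(1−f) ≈ 0.607 mg/L.
Regimen B: f = (1/2)^(45/24) ≈ 0.2726; Cmin,ss = (250/64)·f/(1−f) ≈ 1.464 mg/L.
Difference ≈ 0.607 − 1.464 ≈ -0.857 mg/L.

-0.9 mg/L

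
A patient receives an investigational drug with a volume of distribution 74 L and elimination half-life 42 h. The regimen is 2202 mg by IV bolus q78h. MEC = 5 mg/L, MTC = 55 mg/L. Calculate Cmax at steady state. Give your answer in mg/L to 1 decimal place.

Over one 78-h interval, 78/42 ≈ 1.8571 half-lives elapse, leaving f ≈ 0.2760 of each dose.
Accumulation ratio R = 1/(1 − f) ≈ 1/0.7240 ≈ 1.3812.
Single-dose peak C₀ = D/Vd = 2202/74 ≈ 29.757 mg/L.
Cmax,ss = C₀/(1 − f) ≈ 29.757/0.7240 ≈ 41.101 mg/L.
Peak 41.1 mg/L vs MTC 55 mg/L: below toxic threshold.

41.1 mg/L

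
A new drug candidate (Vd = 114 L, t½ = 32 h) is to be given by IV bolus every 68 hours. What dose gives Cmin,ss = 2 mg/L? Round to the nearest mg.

767 mg

τ/t½ = 68/32 ≈ 2.125, so f = (1/2)^(68/32) ≈ 0.229251.
Cmin,ss = (D/Vd)·f/(1−f), so D = Cmin,ss·Vd·(1−f)/f.
D = 2 × 114 × (1−f)/f ≈ 2 × 114 × 3.36203 ≈ 766.54 mg.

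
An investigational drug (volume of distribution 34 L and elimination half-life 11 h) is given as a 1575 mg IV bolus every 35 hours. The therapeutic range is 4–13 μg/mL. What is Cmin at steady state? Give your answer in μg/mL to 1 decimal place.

τ/t½ = 35/11 ≈ 3.1818, so fraction remaining f = (1/2)^(35/11) ≈ 0.1102.
Each bolus raises the concentration by D/Vd = 1575/34 ≈ 46.324 μg/mL.
Steady-state trough Cmin,ss = C₀·f/(1−f) ≈ 46.324 × 0.1102/0.8898 ≈ 5.737 μg/mL.
Trough 5.7 μg/mL vs MEC 4 μg/mL: adequate.

5.7 μg/mL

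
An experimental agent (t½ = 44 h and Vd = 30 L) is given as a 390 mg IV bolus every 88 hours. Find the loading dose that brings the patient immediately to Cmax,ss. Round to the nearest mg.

520 mg

f = (1/2)^(88/44) ≈ 0.250000; accumulation ratio R = 1/(1−f) ≈ 1.33333.
Loading dose to hit Cmax,ss on first dose: D_load = D_maint·R ≈ 390 × 1.33333 ≈ 520.00 mg.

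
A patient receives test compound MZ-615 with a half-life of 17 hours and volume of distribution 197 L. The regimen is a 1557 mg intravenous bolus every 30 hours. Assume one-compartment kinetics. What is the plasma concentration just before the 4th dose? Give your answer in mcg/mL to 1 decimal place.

f = (1/2)^(τ/t½) = (1/2)^(30/17) ≈ 0.2943.
C₀ = D/Vd = 1557/197 ≈ 7.904 mcg/mL.
Before the 4th dose, 3 doses have been given. Superposition: Cmin = C₀·(f + f² + … + f^3).
≈ 7.904 × (0.2943 + 0.0866 + 0.0255) ≈ 7.904 × 0.4064 ≈ 3.212 mcg/mL.

3.2 mcg/mL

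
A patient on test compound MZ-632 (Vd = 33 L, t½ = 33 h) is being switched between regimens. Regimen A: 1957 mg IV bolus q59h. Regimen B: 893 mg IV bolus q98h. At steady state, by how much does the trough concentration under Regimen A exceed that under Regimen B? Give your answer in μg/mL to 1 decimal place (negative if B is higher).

20.2 μg/mL

Regimen A: f = (1/2)^(59/33) ≈ 0.2896; Cmin,ss = (1957/33)·f/(1−f) ≈ 24.175 μg/mL.
Regimen B: f = (1/2)^(98/33) ≈ 0.1277; Cmin,ss = (893/33)·f/(1−f) ≈ 3.962 μg/mL.
Difference ≈ 24.175 − 3.962 ≈ 20.213 μg/mL.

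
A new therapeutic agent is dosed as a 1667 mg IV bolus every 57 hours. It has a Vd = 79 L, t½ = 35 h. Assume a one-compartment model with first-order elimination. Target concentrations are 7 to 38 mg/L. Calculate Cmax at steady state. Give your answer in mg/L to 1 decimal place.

τ/t½ = 57/35 ≈ 1.6286, so fraction remaining f = (1/2)^(57/35) ≈ 0.3234.
At steady state, accumulation factor R = 1/(1 − e^(−kτ)) ≈ 1.4780.
Single-dose peak C₀ = D/Vd = 1667/79 ≈ 21.101 mg/L.
Steady-state peak Cmax,ss = C₀·R ≈ 21.101 × 1.4780 ≈ 31.187 mg/L.
Peak 31.2 mg/L vs MTC 38 mg/L: below toxic threshold.

31.2 mg/L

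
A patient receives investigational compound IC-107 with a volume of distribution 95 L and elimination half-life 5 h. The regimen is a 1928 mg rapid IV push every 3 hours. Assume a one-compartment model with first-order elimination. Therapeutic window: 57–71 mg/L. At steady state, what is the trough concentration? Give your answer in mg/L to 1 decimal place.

Over one 3-h interval, 3/5 ≈ 0.6 half-lives elapse, leaving f ≈ 0.6598 of each dose.
At steady state, accumulation factor R = 1/(1 − e^(−kτ)) ≈ 2.9394.
Each bolus raises the concentration by D/Vd = 1928/95 ≈ 20.295 mg/L.
Cmax,ss = C₀/(1 − f) ≈ 20.295/0.3402 ≈ 59.656 mg/L.
One interval later, Cmin,ss = Cmax,ss·e^(−kτ) ≈ 59.656 × 0.6598 ≈ 39.361 mg/L.
Trough 39.4 mg/L vs MEC 57 mg/L: subtherapeutic.

39.4 mg/L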